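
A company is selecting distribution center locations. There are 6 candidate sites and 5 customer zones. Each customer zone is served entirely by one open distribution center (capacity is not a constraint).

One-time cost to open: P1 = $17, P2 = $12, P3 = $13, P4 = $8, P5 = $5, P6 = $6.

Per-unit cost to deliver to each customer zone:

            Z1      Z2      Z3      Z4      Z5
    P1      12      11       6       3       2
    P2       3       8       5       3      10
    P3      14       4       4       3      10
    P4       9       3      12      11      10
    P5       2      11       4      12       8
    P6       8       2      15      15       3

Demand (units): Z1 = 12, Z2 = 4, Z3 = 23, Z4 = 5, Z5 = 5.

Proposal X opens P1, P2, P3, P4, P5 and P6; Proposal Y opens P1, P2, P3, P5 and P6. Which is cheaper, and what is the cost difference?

Proposal Y is cheaper by 8.

Proposal X: {P1, P2, P3, P4, P5, P6}: Z1→P5 2·12=24, Z2→P6 2·4=8, Z3→P3 4·23=92, Z4→P1 3·5=15, Z5→P1 2·5=10. Service 149; fixed 61; total 210.
Proposal Y: {P1, P2, P3, P5, P6}: Z1→P5 2·12=24, Z2→P6 2·4=8, Z3→P3 4·23=92, Z4→P1 3·5=15, Z5→P1 2·5=10. Service 149; fixed 53; total 202.
Difference: |210 − 202| = 8.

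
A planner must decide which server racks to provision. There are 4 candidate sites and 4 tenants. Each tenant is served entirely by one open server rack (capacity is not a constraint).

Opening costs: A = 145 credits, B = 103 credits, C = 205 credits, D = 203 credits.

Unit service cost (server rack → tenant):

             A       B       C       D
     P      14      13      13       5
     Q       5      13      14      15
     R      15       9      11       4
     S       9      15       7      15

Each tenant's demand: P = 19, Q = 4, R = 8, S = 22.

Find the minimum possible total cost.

Minimum total cost: 693

For any fixed open set, each tenant goes to its cheapest open site; total = fixed + service.
{A, D}: P→D 5·19=95, Q→A 5·4=20, R→D 4·8=32, S→A 9·22=198. Service 345; fixed 348; total 693.
{D}: service 517 + fixed 203 = 720
{C, D}: service 337 + fixed 408 = 745
{A, B, C, D}: P→D 5·19=95, Q→A 5·4=20, R→D 4·8=32, S→C 7·22=154. Service 301; fixed 656; total 957.
(All 15 nonempty subsets were checked; A and D is lowest.)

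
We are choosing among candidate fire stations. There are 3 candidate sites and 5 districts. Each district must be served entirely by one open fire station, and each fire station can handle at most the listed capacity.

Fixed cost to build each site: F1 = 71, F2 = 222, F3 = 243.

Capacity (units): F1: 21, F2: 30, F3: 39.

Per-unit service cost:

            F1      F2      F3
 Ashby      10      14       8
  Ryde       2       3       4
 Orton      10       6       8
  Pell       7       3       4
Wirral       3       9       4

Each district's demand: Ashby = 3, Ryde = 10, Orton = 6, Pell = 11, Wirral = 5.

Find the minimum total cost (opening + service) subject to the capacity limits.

Open {F3}: Ashby→F3 8·3=24, Ryde→F3 4·10=40, Orton→F3 8·6=48, Pell→F3 4·11=44, Wirral→F3 4·5=20.
Loads: F3 carries 35/39. Service 176; fixed 243; total 419.
Next best feasible plan costs 427.

Minimum total cost: 419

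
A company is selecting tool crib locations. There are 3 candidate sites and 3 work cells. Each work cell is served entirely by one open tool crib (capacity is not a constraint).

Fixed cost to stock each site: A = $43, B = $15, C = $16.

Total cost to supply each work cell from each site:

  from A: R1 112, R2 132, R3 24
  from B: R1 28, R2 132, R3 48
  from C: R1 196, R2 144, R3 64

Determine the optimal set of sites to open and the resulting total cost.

Open B only; minimum total cost 223.

For any fixed open set, each work cell goes to its cheapest open site; total = fixed + service.
{B}: R1→B 28, R2→B 132, R3→B 48. Service 208; fixed 15; total 223.
{B, C}: service 208 + fixed 31 = 239
{A, B}: service 184 + fixed 58 = 242
{A, B, C}: service 184 + fixed 74 = 258
No other subset beats 223.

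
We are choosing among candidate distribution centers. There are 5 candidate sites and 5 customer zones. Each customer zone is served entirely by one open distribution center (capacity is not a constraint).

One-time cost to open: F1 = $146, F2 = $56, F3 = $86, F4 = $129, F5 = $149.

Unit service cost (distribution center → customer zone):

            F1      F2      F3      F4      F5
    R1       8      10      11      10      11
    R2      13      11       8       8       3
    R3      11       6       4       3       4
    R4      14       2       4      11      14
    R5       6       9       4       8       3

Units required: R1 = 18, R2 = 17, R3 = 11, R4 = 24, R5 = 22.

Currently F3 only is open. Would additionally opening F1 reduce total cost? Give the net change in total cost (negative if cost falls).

No — net change +92 (cost rises by 92).

Current service cost with {F3}: 562.
Adding F1: each customer zone re-picks its cheapest; new service cost 508, saving 54.
Extra fixed cost: 146. Net change = 146 − 54 = 92.
(Totals: 648 → 740.)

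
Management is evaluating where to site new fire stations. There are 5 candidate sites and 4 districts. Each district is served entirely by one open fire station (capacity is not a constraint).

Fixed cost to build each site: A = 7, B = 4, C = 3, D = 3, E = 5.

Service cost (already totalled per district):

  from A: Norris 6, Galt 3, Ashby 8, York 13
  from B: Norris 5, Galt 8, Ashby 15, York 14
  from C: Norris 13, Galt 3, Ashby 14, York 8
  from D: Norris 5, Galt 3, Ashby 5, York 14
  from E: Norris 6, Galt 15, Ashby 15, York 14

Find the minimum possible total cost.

Minimum total cost: 27

For any fixed open set, each district goes to its cheapest open site; total = fixed + service.
{C, D}: Norris→D 5, Galt→C 3, Ashby→D 5, York→C 8. Service 21; fixed 6; total 27.
{D}: service 27 + fixed 3 = 30
{B, C, D}: Norris→B 5, Galt→C 3, Ashby→D 5, York→C 8. Service 21; fixed 10; total 31.
{A, B, C, D, E}: Norris→B 5, Galt→A 3, Ashby→D 5, York→C 8. Service 21; fixed 22; total 43.
No other subset beats 27.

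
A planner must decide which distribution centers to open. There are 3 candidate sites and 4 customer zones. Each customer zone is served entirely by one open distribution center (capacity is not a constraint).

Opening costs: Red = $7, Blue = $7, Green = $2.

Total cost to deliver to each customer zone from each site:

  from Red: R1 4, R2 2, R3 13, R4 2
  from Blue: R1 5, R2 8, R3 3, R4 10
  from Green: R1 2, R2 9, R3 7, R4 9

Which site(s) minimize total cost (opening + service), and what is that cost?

For any fixed open set, each customer zone goes to its cheapest open site; total = fixed + service.
{Red, Green}: R1→Green 2, R2→Red 2, R3→Green 7, R4→Red 2. Service 13; fixed 9; total 22.
{Red, Blue}: R1→Red 4, R2→Red 2, R3→Blue 3, R4→Red 2. Service 11; fixed 14; total 25.
{Red, Blue, Green}: service 9 + fixed 16 = 25
{Green}: R1→Green 2, R2→Green 9, R3→Green 7, R4→Green 9. Service 27; fixed 2; total 29.
No other subset beats 22.

Open Red and Green; minimum total cost 22.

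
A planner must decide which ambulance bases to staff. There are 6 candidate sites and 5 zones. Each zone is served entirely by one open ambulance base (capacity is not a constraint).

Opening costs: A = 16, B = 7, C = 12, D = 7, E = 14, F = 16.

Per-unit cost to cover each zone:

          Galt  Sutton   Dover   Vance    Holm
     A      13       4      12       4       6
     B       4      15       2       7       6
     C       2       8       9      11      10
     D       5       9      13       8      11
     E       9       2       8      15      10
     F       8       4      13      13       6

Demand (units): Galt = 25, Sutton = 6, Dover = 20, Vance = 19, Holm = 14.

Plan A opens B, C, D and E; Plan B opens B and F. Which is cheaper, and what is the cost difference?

Plan A: {B, C, D, E}: Galt→C 2·25=50, Sutton→E 2·6=12, Dover→B 2·20=40, Vance→B 7·19=133, Holm→B 6·14=84. Service 319; fixed 40; total 359.
Plan B: {B, F}: Galt→B 4·25=100, Sutton→F 4·6=24, Dover→B 2·20=40, Vance→B 7·19=133, Holm→B 6·14=84. Service 381; fixed 23; total 404.
Difference: |359 − 404| = 45.

Plan A is cheaper by 45.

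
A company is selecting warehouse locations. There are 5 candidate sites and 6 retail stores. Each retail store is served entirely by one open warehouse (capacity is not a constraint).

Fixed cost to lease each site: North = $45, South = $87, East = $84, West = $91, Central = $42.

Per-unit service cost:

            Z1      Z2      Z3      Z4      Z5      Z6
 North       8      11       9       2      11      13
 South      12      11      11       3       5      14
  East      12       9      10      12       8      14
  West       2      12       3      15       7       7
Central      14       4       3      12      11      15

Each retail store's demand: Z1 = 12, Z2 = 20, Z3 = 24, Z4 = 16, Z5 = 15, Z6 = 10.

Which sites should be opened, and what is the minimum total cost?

Open North, West and Central; minimum total cost 561.

For any fixed open set, each retail store goes to its cheapest open site; total = fixed + service.
{North, West, Central}: Z1→West 2·12=24, Z2→Central 4·20=80, Z3→West 3·24=72, Z4→North 2·16=32, Z5→West 7·15=105, Z6→West 7·10=70. Service 383; fixed 178; total 561.
{South, West, Central}: Z1→West 2·12=24, Z2→Central 4·20=80, Z3→West 3·24=72, Z4→South 3·16=48, Z5→South 5·15=75, Z6→West 7·10=70. Service 369; fixed 220; total 589.
{North, South, West, Central}: service 353 + fixed 265 = 618
{North, South, East, West, Central}: service 353 + fixed 349 = 702
No other subset beats 561.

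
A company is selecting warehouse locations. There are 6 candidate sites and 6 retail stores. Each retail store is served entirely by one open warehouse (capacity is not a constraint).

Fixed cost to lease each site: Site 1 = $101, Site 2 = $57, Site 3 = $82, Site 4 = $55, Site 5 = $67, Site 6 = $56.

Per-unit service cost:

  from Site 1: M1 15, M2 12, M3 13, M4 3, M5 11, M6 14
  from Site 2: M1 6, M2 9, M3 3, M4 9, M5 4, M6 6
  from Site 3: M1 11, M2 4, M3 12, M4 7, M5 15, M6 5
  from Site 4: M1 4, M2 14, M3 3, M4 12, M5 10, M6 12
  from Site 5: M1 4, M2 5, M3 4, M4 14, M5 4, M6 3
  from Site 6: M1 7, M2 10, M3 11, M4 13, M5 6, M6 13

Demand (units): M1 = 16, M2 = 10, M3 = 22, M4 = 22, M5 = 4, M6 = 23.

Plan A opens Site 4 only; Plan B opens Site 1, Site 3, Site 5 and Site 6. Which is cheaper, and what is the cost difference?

Plan A: {Site 4}: M1→Site 4 4·16=64, M2→Site 4 14·10=140, M3→Site 4 3·22=66, M4→Site 4 12·22=264, M5→Site 4 10·4=40, M6→Site 4 12·23=276. Service 850; fixed 55; total 905.
Plan B: {Site 1, Site 3, Site 5, Site 6}: M1→Site 5 4·16=64, M2→Site 3 4·10=40, M3→Site 5 4·22=88, M4→Site 1 3·22=66, M5→Site 5 4·4=16, M6→Site 5 3·23=69. Service 343; fixed 306; total 649.
Difference: |905 − 649| = 256.

Plan B is cheaper by 256.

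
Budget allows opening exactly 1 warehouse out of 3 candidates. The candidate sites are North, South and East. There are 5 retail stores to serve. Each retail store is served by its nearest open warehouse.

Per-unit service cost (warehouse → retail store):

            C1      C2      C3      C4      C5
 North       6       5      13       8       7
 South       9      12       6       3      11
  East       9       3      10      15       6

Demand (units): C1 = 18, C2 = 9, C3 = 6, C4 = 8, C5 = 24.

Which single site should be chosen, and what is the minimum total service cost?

Choose North only; total service cost 463.

With exactly 1 open, each retail store uses its cheapest among the chosen.
{North}: C1→North 6·18=108, C2→North 5·9=45, C3→North 13·6=78, C4→North 8·8=64, C5→North 7·24=168. Service cost 463.
{East}: service cost 513
{South}: service cost 594
Among all 3 size-1 choices, {North} is lowest.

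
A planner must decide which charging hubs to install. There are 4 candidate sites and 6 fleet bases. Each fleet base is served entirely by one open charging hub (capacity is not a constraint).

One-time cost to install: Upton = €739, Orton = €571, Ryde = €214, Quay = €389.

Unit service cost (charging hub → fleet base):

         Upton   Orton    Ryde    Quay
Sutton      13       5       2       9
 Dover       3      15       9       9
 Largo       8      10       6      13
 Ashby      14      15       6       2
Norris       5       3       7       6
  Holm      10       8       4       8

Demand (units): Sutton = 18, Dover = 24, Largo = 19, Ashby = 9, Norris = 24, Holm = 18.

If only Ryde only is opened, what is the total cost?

Total cost: 874

Each fleet base is assigned to its cheapest site among the open ones.
{Ryde}: Sutton→Ryde 2·18=36, Dover→Ryde 9·24=216, Largo→Ryde 6·19=114, Ashby→Ryde 6·9=54, Norris→Ryde 7·24=168, Holm→Ryde 4·18=72. Service 660; fixed 214; total 874.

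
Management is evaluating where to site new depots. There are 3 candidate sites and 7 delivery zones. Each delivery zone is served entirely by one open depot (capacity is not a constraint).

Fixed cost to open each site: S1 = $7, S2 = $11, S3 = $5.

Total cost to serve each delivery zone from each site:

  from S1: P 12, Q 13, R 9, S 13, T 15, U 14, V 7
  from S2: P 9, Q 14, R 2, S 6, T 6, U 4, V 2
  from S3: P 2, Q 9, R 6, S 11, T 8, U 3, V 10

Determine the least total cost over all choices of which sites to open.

Minimum total cost: 46

For any fixed open set, each delivery zone goes to its cheapest open site; total = fixed + service.
{S2, S3}: P→S3 2, Q→S3 9, R→S2 2, S→S2 6, T→S2 6, U→S3 3, V→S2 2. Service 30; fixed 16; total 46.
{S1, S2, S3}: P→S3 2, Q→S3 9, R→S2 2, S→S2 6, T→S2 6, U→S3 3, V→S2 2. Service 30; fixed 23; total 53.
{S2}: service 43 + fixed 11 = 54
{S3}: P→S3 2, Q→S3 9, R→S3 6, S→S3 11, T→S3 8, U→S3 3, V→S3 10. Service 49; fixed 5; total 54.
No other subset beats 46.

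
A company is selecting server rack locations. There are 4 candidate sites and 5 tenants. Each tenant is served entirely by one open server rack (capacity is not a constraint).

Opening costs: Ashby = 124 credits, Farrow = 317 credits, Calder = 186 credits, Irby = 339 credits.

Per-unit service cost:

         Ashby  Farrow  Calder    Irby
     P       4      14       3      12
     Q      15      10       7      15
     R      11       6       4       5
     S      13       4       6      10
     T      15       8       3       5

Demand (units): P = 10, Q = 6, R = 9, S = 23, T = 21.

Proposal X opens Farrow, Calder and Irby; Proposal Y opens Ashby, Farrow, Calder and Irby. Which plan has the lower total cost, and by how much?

Proposal X is cheaper by 124.

Proposal X: {Farrow, Calder, Irby}: P→Calder 3·10=30, Q→Calder 7·6=42, R→Calder 4·9=36, S→Farrow 4·23=92, T→Calder 3·21=63. Service 263; fixed 842; total 1105.
Proposal Y: {Ashby, Farrow, Calder, Irby}: P→Calder 3·10=30, Q→Calder 7·6=42, R→Calder 4·9=36, S→Farrow 4·23=92, T→Calder 3·21=63. Service 263; fixed 966; total 1229.
Difference: |1105 − 1229| = 124.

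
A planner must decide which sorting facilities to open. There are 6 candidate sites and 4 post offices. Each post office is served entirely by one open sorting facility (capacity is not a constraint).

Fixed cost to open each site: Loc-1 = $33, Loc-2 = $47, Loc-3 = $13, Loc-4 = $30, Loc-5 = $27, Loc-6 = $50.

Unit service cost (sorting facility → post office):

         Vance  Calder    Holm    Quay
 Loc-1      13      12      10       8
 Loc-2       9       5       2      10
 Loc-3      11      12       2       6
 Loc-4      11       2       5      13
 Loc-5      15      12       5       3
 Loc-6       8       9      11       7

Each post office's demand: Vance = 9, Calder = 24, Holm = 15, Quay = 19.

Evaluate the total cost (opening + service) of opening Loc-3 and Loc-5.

Each post office is assigned to its cheapest site among the open ones.
{Loc-3, Loc-5}: Vance→Loc-3 11·9=99, Calder→Loc-3 12·24=288, Holm→Loc-3 2·15=30, Quay→Loc-5 3·19=57. Service 474; fixed 40; total 514.

Total cost: 514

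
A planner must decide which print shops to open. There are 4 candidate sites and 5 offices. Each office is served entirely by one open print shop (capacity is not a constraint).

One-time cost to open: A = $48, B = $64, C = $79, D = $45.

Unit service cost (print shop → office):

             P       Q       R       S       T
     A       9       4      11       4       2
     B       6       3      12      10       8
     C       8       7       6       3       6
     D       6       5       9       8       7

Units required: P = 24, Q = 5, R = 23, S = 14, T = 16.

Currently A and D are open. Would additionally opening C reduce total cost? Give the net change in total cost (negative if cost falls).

Yes — net change −4 (cost falls by 4).

Current service cost with {A, D}: 459.
Adding C: each office re-picks its cheapest; new service cost 376, saving 83.
Extra fixed cost: 79. Net change = 79 − 83 = -4.
(Totals: 552 → 548.)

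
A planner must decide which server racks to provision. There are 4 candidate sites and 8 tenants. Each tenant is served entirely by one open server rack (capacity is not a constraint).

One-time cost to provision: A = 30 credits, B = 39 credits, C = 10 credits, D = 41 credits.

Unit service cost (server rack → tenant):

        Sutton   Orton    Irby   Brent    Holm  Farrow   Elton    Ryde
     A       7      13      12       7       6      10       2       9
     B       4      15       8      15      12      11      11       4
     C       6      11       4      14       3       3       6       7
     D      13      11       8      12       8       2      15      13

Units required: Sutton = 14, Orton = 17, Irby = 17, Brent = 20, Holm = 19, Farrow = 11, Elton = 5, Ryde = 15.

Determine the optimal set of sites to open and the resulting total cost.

Open A, B and C; minimum total cost 690.

For any fixed open set, each tenant goes to its cheapest open site; total = fixed + service.
{A, B, C}: Sutton→B 4·14=56, Orton→C 11·17=187, Irby→C 4·17=68, Brent→A 7·20=140, Holm→C 3·19=57, Farrow→C 3·11=33, Elton→A 2·5=10, Ryde→B 4·15=60. Service 611; fixed 79; total 690.
{A, B, C, D}: Sutton→B 4·14=56, Orton→C 11·17=187, Irby→C 4·17=68, Brent→A 7·20=140, Holm→C 3·19=57, Farrow→D 2·11=22, Elton→A 2·5=10, Ryde→B 4·15=60. Service 600; fixed 120; total 720.
{A, C}: Sutton→C 6·14=84, Orton→C 11·17=187, Irby→C 4·17=68, Brent→A 7·20=140, Holm→C 3·19=57, Farrow→C 3·11=33, Elton→A 2·5=10, Ryde→C 7·15=105. Service 684; fixed 40; total 724.
{C}: Sutton→C 6·14=84, Orton→C 11·17=187, Irby→C 4·17=68, Brent→C 14·20=280, Holm→C 3·19=57, Farrow→C 3·11=33, Elton→C 6·5=30, Ryde→C 7·15=105. Service 844; fixed 10; total 854.
No other subset beats 690.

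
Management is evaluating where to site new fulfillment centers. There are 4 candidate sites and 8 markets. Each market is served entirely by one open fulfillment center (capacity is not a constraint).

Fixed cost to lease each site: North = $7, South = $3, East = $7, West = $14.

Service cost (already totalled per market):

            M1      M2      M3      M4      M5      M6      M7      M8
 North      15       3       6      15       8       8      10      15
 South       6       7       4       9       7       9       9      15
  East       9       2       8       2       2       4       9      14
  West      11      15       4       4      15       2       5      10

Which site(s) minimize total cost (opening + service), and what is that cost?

For any fixed open set, each market goes to its cheapest open site; total = fixed + service.
{South, East}: M1→South 6, M2→East 2, M3→South 4, M4→East 2, M5→East 2, M6→East 4, M7→South 9, M8→East 14. Service 43; fixed 10; total 53.
{South, East, West}: M1→South 6, M2→East 2, M3→South 4, M4→East 2, M5→East 2, M6→West 2, M7→West 5, M8→West 10. Service 33; fixed 24; total 57.
{East}: M1→East 9, M2→East 2, M3→East 8, M4→East 2, M5→East 2, M6→East 4, M7→East 9, M8→East 14. Service 50; fixed 7; total 57.
{North, South, East, West}: M1→South 6, M2→East 2, M3→South 4, M4→East 2, M5→East 2, M6→West 2, M7→West 5, M8→West 10. Service 33; fixed 31; total 64.
No other subset beats 53.

Open South and East; minimum total cost 53.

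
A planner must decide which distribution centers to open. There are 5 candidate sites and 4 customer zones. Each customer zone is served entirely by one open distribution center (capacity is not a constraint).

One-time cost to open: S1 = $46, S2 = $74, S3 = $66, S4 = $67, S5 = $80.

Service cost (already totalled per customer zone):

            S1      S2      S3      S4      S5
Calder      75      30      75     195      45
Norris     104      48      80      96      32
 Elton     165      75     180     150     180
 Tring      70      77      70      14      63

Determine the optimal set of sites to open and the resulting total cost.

For any fixed open set, each customer zone goes to its cheapest open site; total = fixed + service.
{S2}: Calder→S2 30, Norris→S2 48, Elton→S2 75, Tring→S2 77. Service 230; fixed 74; total 304.
{S2, S4}: service 167 + fixed 141 = 308
{S1, S2}: service 223 + fixed 120 = 343
{S1, S2, S3, S4, S5}: service 151 + fixed 333 = 484
No other subset beats 304.

Open S2 only; minimum total cost 304.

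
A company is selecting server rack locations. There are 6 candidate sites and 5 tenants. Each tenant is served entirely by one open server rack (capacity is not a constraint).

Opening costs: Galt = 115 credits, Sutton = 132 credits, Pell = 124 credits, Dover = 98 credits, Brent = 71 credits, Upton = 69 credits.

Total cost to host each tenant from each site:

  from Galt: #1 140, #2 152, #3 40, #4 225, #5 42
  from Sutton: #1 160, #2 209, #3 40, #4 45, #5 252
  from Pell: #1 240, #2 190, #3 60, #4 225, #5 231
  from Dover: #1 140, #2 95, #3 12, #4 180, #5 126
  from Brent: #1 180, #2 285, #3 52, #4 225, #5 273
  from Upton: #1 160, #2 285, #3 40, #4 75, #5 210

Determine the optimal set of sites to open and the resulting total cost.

For any fixed open set, each tenant goes to its cheapest open site; total = fixed + service.
{Dover, Upton}: #1→Dover 140, #2→Dover 95, #3→Dover 12, #4→Upton 75, #5→Dover 126. Service 448; fixed 167; total 615.
{Galt, Upton}: service 449 + fixed 184 = 633
{Galt, Dover, Upton}: service 364 + fixed 282 = 646
{Galt, Sutton, Pell, Dover, Brent, Upton}: service 334 + fixed 609 = 943
No other subset beats 615.

Open Dover and Upton; minimum total cost 615.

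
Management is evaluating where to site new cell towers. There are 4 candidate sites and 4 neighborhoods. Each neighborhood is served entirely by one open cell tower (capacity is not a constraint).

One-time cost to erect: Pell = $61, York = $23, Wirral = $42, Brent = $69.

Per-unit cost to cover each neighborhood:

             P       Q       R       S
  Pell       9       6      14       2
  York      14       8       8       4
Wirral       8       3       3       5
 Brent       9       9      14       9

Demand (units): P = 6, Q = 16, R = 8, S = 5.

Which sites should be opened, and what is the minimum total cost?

Open Wirral only; minimum total cost 187.

For any fixed open set, each neighborhood goes to its cheapest open site; total = fixed + service.
{Wirral}: P→Wirral 8·6=48, Q→Wirral 3·16=48, R→Wirral 3·8=24, S→Wirral 5·5=25. Service 145; fixed 42; total 187.
{York, Wirral}: P→Wirral 8·6=48, Q→Wirral 3·16=48, R→Wirral 3·8=24, S→York 4·5=20. Service 140; fixed 65; total 205.
{Pell, Wirral}: P→Wirral 8·6=48, Q→Wirral 3·16=48, R→Wirral 3·8=24, S→Pell 2·5=10. Service 130; fixed 103; total 233.
{Pell, York, Wirral, Brent}: service 130 + fixed 195 = 325
No other subset beats 187.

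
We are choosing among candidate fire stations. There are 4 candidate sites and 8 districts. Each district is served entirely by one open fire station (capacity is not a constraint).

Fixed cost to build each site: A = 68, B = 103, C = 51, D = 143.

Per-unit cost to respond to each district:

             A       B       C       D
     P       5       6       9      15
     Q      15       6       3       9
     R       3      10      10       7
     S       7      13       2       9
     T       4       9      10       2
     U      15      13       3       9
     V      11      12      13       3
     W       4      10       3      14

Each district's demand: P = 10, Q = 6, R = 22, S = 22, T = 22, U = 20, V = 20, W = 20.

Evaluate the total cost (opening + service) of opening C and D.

Each district is assigned to its cheapest site among the open ones.
{C, D}: P→C 9·10=90, Q→C 3·6=18, R→D 7·22=154, S→C 2·22=44, T→D 2·22=44, U→C 3·20=60, V→D 3·20=60, W→C 3·20=60. Service 530; fixed 194; total 724.

Total cost: 724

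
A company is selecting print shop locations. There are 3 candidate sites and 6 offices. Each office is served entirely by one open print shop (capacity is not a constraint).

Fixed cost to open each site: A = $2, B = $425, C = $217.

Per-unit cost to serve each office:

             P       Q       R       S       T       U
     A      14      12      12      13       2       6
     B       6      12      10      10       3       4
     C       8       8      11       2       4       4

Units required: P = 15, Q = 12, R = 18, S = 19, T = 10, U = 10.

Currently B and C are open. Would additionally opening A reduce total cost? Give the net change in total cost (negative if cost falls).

Current service cost with {B, C}: 474.
Adding A: each office re-picks its cheapest; new service cost 464, saving 10.
Extra fixed cost: 2. Net change = 2 − 10 = -8.
(Totals: 1116 → 1108.)

Yes — net change −8 (cost falls by 8).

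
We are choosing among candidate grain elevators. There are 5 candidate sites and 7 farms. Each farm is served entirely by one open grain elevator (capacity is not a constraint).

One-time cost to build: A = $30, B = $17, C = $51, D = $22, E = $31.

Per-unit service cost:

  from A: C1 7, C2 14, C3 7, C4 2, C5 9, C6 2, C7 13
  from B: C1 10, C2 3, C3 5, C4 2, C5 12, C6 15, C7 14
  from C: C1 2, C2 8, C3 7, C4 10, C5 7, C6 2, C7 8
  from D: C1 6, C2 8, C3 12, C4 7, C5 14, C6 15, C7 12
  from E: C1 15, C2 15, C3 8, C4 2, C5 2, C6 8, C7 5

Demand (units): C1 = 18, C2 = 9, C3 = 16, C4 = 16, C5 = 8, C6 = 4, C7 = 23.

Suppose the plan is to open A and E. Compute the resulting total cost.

Each farm is assigned to its cheapest site among the open ones.
{A, E}: C1→A 7·18=126, C2→A 14·9=126, C3→A 7·16=112, C4→A 2·16=32, C5→E 2·8=16, C6→A 2·4=8, C7→E 5·23=115. Service 535; fixed 61; total 596.

Total cost: 596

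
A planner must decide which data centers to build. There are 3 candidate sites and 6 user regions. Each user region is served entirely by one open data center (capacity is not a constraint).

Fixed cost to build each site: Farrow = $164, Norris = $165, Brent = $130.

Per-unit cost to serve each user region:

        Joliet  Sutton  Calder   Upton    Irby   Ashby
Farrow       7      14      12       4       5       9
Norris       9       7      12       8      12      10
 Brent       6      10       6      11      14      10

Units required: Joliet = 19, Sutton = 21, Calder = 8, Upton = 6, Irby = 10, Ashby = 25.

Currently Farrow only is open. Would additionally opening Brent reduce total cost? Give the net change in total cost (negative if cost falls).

Yes — net change −21 (cost falls by 21).

Current service cost with {Farrow}: 822.
Adding Brent: each user region re-picks its cheapest; new service cost 671, saving 151.
Extra fixed cost: 130. Net change = 130 − 151 = -21.
(Totals: 986 → 965.)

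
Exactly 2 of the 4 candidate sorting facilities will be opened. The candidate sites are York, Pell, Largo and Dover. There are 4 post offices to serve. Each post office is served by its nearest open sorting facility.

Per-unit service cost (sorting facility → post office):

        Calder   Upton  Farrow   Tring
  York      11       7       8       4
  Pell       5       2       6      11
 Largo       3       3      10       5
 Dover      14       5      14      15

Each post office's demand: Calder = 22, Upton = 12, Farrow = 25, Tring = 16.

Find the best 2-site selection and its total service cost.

With exactly 2 open, each post office uses its cheapest among the chosen.
{Pell, Largo}: Calder→Largo 3·22=66, Upton→Pell 2·12=24, Farrow→Pell 6·25=150, Tring→Largo 5·16=80. Service cost 320.
{York, Pell}: service cost 348
{York, Largo}: service cost 366
Among all 6 size-2 choices, {Pell, Largo} is lowest.

Choose Pell and Largo; total service cost 320.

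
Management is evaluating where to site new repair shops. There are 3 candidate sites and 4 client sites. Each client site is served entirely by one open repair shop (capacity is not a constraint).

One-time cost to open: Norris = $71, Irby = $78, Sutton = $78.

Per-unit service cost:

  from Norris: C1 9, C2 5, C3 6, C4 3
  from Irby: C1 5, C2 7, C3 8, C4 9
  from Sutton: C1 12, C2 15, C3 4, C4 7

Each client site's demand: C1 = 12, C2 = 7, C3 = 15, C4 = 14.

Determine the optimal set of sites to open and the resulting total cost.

Open Norris only; minimum total cost 346.

For any fixed open set, each client site goes to its cheapest open site; total = fixed + service.
{Norris}: C1→Norris 9·12=108, C2→Norris 5·7=35, C3→Norris 6·15=90, C4→Norris 3·14=42. Service 275; fixed 71; total 346.
{Norris, Irby}: service 227 + fixed 149 = 376
{Norris, Sutton}: C1→Norris 9·12=108, C2→Norris 5·7=35, C3→Sutton 4·15=60, C4→Norris 3·14=42. Service 245; fixed 149; total 394.
{Norris, Irby, Sutton}: service 197 + fixed 227 = 424
No other subset beats 346.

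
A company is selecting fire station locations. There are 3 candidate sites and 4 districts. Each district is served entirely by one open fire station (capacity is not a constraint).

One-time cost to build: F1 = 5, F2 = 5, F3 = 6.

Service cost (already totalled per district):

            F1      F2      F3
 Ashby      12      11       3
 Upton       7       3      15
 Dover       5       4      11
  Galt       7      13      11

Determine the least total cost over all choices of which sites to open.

Minimum total cost: 32

For any fixed open set, each district goes to its cheapest open site; total = fixed + service.
{F2, F3}: Ashby→F3 3, Upton→F2 3, Dover→F2 4, Galt→F3 11. Service 21; fixed 11; total 32.
{F1, F2, F3}: service 17 + fixed 16 = 33
{F1, F3}: service 22 + fixed 11 = 33
{F1}: Ashby→F1 12, Upton→F1 7, Dover→F1 5, Galt→F1 7. Service 31; fixed 5; total 36.
No other subset beats 32.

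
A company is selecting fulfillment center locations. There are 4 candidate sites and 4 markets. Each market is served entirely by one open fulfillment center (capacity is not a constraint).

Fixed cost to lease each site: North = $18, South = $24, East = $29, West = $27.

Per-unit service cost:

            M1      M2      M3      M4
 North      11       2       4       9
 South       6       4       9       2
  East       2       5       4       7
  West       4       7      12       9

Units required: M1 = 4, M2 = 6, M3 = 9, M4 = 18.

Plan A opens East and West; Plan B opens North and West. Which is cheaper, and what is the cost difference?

Plan A is cheaper by 15.

Plan A: {East, West}: M1→East 2·4=8, M2→East 5·6=30, M3→East 4·9=36, M4→East 7·18=126. Service 200; fixed 56; total 256.
Plan B: {North, West}: M1→West 4·4=16, M2→North 2·6=12, M3→North 4·9=36, M4→North 9·18=162. Service 226; fixed 45; total 271.
Difference: |256 − 271| = 15.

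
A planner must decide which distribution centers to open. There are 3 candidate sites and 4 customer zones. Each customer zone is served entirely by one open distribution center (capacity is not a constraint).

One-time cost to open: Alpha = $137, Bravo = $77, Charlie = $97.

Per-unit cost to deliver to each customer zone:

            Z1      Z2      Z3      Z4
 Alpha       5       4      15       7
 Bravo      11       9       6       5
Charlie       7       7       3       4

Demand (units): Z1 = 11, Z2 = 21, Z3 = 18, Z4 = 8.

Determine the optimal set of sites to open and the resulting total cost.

For any fixed open set, each customer zone goes to its cheapest open site; total = fixed + service.
{Charlie}: Z1→Charlie 7·11=77, Z2→Charlie 7·21=147, Z3→Charlie 3·18=54, Z4→Charlie 4·8=32. Service 310; fixed 97; total 407.
{Alpha, Charlie}: service 225 + fixed 234 = 459
{Bravo, Charlie}: service 310 + fixed 174 = 484
{Alpha, Bravo, Charlie}: service 225 + fixed 311 = 536
No other subset beats 407.

Open Charlie only; minimum total cost 407.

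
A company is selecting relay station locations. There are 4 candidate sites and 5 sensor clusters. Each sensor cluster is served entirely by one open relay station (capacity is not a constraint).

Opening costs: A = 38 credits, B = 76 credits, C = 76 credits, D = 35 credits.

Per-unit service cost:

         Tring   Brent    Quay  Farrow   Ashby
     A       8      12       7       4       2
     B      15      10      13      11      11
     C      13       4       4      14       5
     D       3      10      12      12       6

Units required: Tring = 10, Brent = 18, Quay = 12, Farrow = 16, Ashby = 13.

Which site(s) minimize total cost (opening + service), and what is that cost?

Open A, C and D; minimum total cost 389.

For any fixed open set, each sensor cluster goes to its cheapest open site; total = fixed + service.
{A, C, D}: Tring→D 3·10=30, Brent→C 4·18=72, Quay→C 4·12=48, Farrow→A 4·16=64, Ashby→A 2·13=26. Service 240; fixed 149; total 389.
{A, C}: service 290 + fixed 114 = 404
{A, D}: Tring→D 3·10=30, Brent→D 10·18=180, Quay→A 7·12=84, Farrow→A 4·16=64, Ashby→A 2·13=26. Service 384; fixed 73; total 457.
{A, B, C, D}: Tring→D 3·10=30, Brent→C 4·18=72, Quay→C 4·12=48, Farrow→A 4·16=64, Ashby→A 2·13=26. Service 240; fixed 225; total 465.
No other subset beats 389.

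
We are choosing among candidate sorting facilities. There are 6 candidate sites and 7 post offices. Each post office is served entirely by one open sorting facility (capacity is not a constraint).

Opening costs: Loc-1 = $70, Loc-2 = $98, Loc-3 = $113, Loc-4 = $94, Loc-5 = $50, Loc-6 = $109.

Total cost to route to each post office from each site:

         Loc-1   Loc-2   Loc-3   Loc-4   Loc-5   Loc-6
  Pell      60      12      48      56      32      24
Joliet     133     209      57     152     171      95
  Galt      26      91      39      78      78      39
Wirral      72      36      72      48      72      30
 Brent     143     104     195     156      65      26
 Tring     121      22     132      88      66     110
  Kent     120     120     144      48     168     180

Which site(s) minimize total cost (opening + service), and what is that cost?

Open Loc-2 and Loc-6; minimum total cost 551.

For any fixed open set, each post office goes to its cheapest open site; total = fixed + service.
{Loc-2, Loc-6}: Pell→Loc-2 12, Joliet→Loc-6 95, Galt→Loc-6 39, Wirral→Loc-6 30, Brent→Loc-6 26, Tring→Loc-2 22, Kent→Loc-2 120. Service 344; fixed 207; total 551.
{Loc-4, Loc-6}: service 350 + fixed 203 = 553
{Loc-2, Loc-4, Loc-6}: service 272 + fixed 301 = 573
{Loc-1, Loc-2, Loc-3, Loc-4, Loc-5, Loc-6}: Pell→Loc-2 12, Joliet→Loc-3 57, Galt→Loc-1 26, Wirral→Loc-6 30, Brent→Loc-6 26, Tring→Loc-2 22, Kent→Loc-4 48. Service 221; fixed 534; total 755.
No other subset beats 551.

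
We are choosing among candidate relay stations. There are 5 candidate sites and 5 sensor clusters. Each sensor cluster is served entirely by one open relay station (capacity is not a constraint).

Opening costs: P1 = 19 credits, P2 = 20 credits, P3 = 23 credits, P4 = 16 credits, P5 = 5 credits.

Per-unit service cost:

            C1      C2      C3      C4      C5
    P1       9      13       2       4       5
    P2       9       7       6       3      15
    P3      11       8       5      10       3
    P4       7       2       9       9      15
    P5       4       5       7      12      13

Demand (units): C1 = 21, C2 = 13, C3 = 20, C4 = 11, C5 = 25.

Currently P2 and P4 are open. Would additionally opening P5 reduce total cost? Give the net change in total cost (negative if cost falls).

Current service cost with {P2, P4}: 701.
Adding P5: each sensor cluster re-picks its cheapest; new service cost 588, saving 113.
Extra fixed cost: 5. Net change = 5 − 113 = -108.
(Totals: 737 → 629.)

Yes — net change −108 (cost falls by 108).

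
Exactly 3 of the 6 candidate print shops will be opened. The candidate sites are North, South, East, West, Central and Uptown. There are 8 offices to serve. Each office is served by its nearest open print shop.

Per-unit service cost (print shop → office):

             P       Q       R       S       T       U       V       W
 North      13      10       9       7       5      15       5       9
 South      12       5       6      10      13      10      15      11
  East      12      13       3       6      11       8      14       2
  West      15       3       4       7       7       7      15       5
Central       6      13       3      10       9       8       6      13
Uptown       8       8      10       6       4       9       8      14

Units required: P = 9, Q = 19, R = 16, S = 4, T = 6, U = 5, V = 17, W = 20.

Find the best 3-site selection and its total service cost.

Choose East, West and Central; total service cost 402.

With exactly 3 open, each office uses its cheapest among the chosen.
{East, West, Central}: P→Central 6·9=54, Q→West 3·19=57, R→East 3·16=48, S→East 6·4=24, T→West 7·6=42, U→West 7·5=35, V→Central 6·17=102, W→East 2·20=40. Service cost 402.
{North, East, West}: service cost 427
{East, West, Uptown}: service cost 436
Among all 20 size-3 choices, {East, West, Central} is lowest.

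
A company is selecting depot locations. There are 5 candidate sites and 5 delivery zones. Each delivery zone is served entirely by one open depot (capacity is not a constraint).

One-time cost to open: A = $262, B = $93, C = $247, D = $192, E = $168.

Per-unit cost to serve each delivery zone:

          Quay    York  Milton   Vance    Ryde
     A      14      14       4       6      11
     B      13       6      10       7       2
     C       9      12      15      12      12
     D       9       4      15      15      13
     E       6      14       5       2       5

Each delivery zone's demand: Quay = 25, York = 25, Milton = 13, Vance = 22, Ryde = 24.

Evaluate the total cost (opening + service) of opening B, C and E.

Total cost: 965

Each delivery zone is assigned to its cheapest site among the open ones.
{B, C, E}: Quay→E 6·25=150, York→B 6·25=150, Milton→E 5·13=65, Vance→E 2·22=44, Ryde→B 2·24=48. Service 457; fixed 508; total 965.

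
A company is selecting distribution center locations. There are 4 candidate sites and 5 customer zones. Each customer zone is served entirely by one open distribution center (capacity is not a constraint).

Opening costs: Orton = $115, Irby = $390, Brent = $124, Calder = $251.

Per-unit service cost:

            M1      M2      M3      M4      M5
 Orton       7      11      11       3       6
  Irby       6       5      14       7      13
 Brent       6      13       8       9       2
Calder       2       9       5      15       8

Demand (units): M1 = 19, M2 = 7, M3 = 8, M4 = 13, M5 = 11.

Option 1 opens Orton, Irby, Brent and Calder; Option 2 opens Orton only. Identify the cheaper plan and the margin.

Option 2 is cheaper by 536.

Option 1: {Orton, Irby, Brent, Calder}: M1→Calder 2·19=38, M2→Irby 5·7=35, M3→Calder 5·8=40, M4→Orton 3·13=39, M5→Brent 2·11=22. Service 174; fixed 880; total 1054.
Option 2: {Orton}: M1→Orton 7·19=133, M2→Orton 11·7=77, M3→Orton 11·8=88, M4→Orton 3·13=39, M5→Orton 6·11=66. Service 403; fixed 115; total 518.
Difference: |1054 − 518| = 536.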